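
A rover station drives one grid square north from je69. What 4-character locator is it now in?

Latitude square 9; +1 → 10, wraps to 0, carry into field.
Latitude field E = 4; +1 → 5 = F.
The longitude characters are unchanged.

JF60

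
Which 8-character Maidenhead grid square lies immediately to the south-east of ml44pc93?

ML44qc02

Longitude extended square 9; +1 → 10, wraps to 0, carry into subsquare.
Longitude subsquare p = 15; +1 → 16 = q.
Latitude extended square 3; −1 → 2.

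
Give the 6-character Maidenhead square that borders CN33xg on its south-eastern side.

Longitude subsquare x = 23; +1 → 24, wraps to 0 = a, carry into square.
Longitude square 3; +1 → 4.
Latitude subsquare g = 6; −1 → 5 = f.

CN43af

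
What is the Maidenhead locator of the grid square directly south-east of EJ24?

Longitude square 2; +1 → 3.
Latitude square 4; −1 → 3.

EJ33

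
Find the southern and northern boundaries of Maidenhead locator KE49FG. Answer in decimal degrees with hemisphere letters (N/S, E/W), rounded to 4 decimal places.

40.7500° S, 40.7083° S

Field K=10, E=4: +10·20° lon, +4·10° lat → SW at lon 20°, lat -50°.
Square 4, 9: +4·2° lon, +9·1° lat → SW at lon 28°, lat -41°.
Subsquare f=5, g=6: +5·0.0833333° lon, +6·0.0416667° lat → SW at lon 28.4167°, lat -40.75°.
Cell spans 0.0833333° lon × 0.0416667° lat.
south 40.7500° S, north 40.7083° S.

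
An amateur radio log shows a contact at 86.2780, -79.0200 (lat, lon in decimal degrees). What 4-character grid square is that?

Add 180° to longitude and 90° to latitude: 100.98, 176.28.
Field (20°×10°, letters A–R): 100.98/20 → 5 → F, 176.28/10 → 17 → R; chars FR.
Square (2°×1°, digits 0–9): 0.98/2 → 0, 6.28/1 → 6; chars 06.

FR06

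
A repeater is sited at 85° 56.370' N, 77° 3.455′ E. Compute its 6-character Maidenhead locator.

MR85mw

Shift to the Maidenhead origin (180°W, 90°S): lon 257.0576, lat 175.9395.
Field: 257.0576/20 → 12 → M, 175.9395/10 → 17 → R; chars MR.
Square: 17.0576/2 → 8, 5.9395/1 → 5; chars 85.
Subsquare: 1.0576/0.0833333 → 12 → m, 0.9395/0.0416667 → 22 → w; chars mw.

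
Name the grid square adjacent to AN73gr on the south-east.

Longitude subsquare g = 6; +1 → 7 = h.
Latitude subsquare r = 17; −1 → 16 = q.

AN73hq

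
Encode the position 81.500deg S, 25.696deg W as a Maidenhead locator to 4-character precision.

HA78

Shift to the Maidenhead origin (180°W, 90°S): lon 154.30, lat 8.50.
Field: 154.30/20 → 7 → H, 8.50/10 → 0 → A; chars HA.
Square: 14.30/2 → 7, 8.50/1 → 8; chars 78.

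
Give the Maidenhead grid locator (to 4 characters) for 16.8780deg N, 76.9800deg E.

Offset from 180°W / 90°S: lon 256.98°, lat 106.88°.
Field (20°×10°, letters A–R): 256.98/20 → 12 → M, 106.88/10 → 10 → K; chars MK.
Square (2°×1°, digits 0–9): 16.98/2 → 8, 6.88/1 → 6; chars 86.

MK86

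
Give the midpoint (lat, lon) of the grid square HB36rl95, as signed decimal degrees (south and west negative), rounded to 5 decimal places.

-73.51875, -32.50417

Field H=7, B=1: +7·20° lon, +1·10° lat → SW at lon -40°, lat -80°.
Square 3, 6: +3·2° lon, +6·1° lat → SW at lon -34°, lat -74°.
Subsquare r=17, l=11: +17·0.0833333° lon, +11·0.0416667° lat → SW at lon -32.5833°, lat -73.5417°.
Extended square 9, 5: +9·0.00833333° lon, +5·0.00416667° lat → SW at lon -32.5083°, lat -73.5208°.
Cell spans 0.00833333° lon × 0.00416667° lat. Centre is SW corner plus half of each.
latitude -73.51875, longitude -32.50417.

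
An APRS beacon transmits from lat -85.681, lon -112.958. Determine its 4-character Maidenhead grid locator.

DA34

Shift to the Maidenhead origin (180°W, 90°S): lon 67.04, lat 4.32.
Field (20°×10°, letters A–R): 67.04/20 → 3 → D, 4.32/10 → 0 → A; chars DA.
Square (2°×1°, digits 0–9): 7.04/2 → 3, 4.32/1 → 4; chars 34.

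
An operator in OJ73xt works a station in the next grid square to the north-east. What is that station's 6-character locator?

OJ83au

Longitude subsquare x = 23; +1 → 24, wraps to 0 = a, carry into square.
Longitude square 7; +1 → 8.
Latitude subsquare t = 19; +1 → 20 = u.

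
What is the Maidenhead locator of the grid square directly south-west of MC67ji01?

MC67ii90

Longitude extended square 0; −1 → -1, wraps to 9, carry into subsquare.
Longitude subsquare j = 9; −1 → 8 = i.
Latitude extended square 1; −1 → 0.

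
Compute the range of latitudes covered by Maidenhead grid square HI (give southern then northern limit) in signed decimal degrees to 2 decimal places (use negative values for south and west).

Field H=7, I=8: +7·20° lon, +8·10° lat → SW at lon -40°, lat -10°.
Cell spans 20° lon × 10° lat.
south -10.00, north 0.00.

-10.00, 0.00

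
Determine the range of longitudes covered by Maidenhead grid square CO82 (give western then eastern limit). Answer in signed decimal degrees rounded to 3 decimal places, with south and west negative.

-124.000, -122.000

Field C=2, O=14: +2·20° lon, +14·10° lat → SW at lon -140°, lat 50°.
Square 8, 2: +8·2° lon, +2·1° lat → SW at lon -124°, lat 52°.
Cell spans 2° lon × 1° lat.
west -124.000, east -122.000.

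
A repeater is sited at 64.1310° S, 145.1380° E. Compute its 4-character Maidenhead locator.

QC25

Add 180° to longitude and 90° to latitude: 325.14, 25.87.
Field: 325.14/20 → 16 → Q, 25.87/10 → 2 → C; chars QC.
Square: 5.14/2 → 2, 5.87/1 → 5; chars 25.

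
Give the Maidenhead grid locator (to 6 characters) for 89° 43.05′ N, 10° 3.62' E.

JR59ar

Offset from 180°W / 90°S: lon 190.0603°, lat 179.7175°.
Field: 190.0603/20 → 9 → J, 179.7175/10 → 17 → R; chars JR.
Square: 10.0603/2 → 5, 9.7175/1 → 9; chars 59.
Subsquare: 0.0603/0.0833333 → 0 → a, 0.7175/0.0416667 → 17 → r; chars ar.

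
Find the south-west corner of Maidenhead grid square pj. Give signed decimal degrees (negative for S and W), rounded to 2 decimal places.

0.00, 120.00

Field P=15, J=9: +15·20° lon, +9·10° lat → SW at lon 120°, lat 0°.
latitude 0.00, longitude 120.00.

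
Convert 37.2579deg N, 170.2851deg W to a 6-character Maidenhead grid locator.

AM47ug

Shift to the Maidenhead origin (180°W, 90°S): lon 9.7149, lat 127.2579.
Field: 9.7149/20 → 0 → A, 127.2579/10 → 12 → M; chars AM.
Square: 9.7149/2 → 4, 7.2579/1 → 7; chars 47.
Subsquare: 1.7149/0.0833333 → 20 → u, 0.2579/0.0416667 → 6 → g; chars ug.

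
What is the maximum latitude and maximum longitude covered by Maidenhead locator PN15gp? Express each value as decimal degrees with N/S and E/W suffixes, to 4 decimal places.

Field P=15, N=13: +15·20° lon, +13·10° lat → SW at lon 120°, lat 40°.
Square 1, 5: +1·2° lon, +5·1° lat → SW at lon 122°, lat 45°.
Subsquare g=6, p=15: +6·0.0833333° lon, +15·0.0416667° lat → SW at lon 122.5°, lat 45.625°.
Cell spans 0.0833333° lon × 0.0416667° lat. NE corner is SW corner plus one full cell.
latitude 45.6667° N, longitude 122.5833° E.

45.6667° N, 122.5833° E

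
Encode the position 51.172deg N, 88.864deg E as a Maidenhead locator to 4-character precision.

Add 180° to longitude and 90° to latitude: 268.86, 141.17.
Field: lon ⌊268.86/20⌋ = 13 → N; lat ⌊141.17/10⌋ = 14 → O.
Square: lon ⌊8.86/2⌋ = 4; lat ⌊1.17/1⌋ = 1.

NO41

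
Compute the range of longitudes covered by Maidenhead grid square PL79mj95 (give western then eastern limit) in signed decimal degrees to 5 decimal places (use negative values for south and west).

135.07500, 135.08333

Field P=15, L=11: +15·20° lon, +11·10° lat → SW at lon 120°, lat 20°.
Square 7, 9: +7·2° lon, +9·1° lat → SW at lon 134°, lat 29°.
Subsquare m=12, j=9: +12·0.0833333° lon, +9·0.0416667° lat → SW at lon 135°, lat 29.375°.
Extended square 9, 5: +9·0.00833333° lon, +5·0.00416667° lat → SW at lon 135.075°, lat 29.3958°.
Cell spans 0.00833333° lon × 0.00416667° lat.
west 135.07500, east 135.08333.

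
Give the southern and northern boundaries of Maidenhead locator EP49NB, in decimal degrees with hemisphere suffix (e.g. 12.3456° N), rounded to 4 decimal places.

69.0417° N, 69.0833° N

Field E=4, P=15: +4·20° lon, +15·10° lat → SW at lon -100°, lat 60°.
Square 4, 9: +4·2° lon, +9·1° lat → SW at lon -92°, lat 69°.
Subsquare n=13, b=1: +13·0.0833333° lon, +1·0.0416667° lat → SW at lon -90.9167°, lat 69.0417°.
Cell spans 0.0833333° lon × 0.0416667° lat.
south 69.0417° N, north 69.0833° N.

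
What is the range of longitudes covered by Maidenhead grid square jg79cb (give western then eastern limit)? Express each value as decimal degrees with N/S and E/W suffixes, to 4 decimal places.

Field J=9, G=6: +9·20° lon, +6·10° lat → SW at lon 0°, lat -30°.
Square 7, 9: +7·2° lon, +9·1° lat → SW at lon 14°, lat -21°.
Subsquare c=2, b=1: +2·0.0833333° lon, +1·0.0416667° lat → SW at lon 14.1667°, lat -20.9583°.
Cell spans 0.0833333° lon × 0.0416667° lat.
west 14.1667° E, east 14.2500° E.

14.1667° E, 14.2500° E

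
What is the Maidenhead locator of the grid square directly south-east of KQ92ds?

KQ92er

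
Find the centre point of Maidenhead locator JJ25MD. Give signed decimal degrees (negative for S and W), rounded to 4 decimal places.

5.1458, 5.0417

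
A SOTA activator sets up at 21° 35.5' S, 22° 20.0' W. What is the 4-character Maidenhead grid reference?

HG88

Add 180° to longitude and 90° to latitude: 157.67, 68.41.
Field: lon ⌊157.67/20⌋ = 7 → H; lat ⌊68.41/10⌋ = 6 → G.
Square: lon ⌊17.67/2⌋ = 8; lat ⌊8.41/1⌋ = 8.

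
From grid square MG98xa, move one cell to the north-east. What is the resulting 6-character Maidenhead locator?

NG08ab

Longitude subsquare x = 23; +1 → 24, wraps to 0 = a, carry into square.
Longitude square 9; +1 → 10, wraps to 0, carry into field.
Longitude field M = 12; +1 → 13 = N.
Latitude subsquare a = 0; +1 → 1 = b.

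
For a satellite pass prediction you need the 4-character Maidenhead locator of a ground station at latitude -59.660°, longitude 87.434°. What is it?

ND30

Add 180° to longitude and 90° to latitude: 267.43, 30.34.
Field: lon ⌊267.43/20⌋ = 13 → N; lat ⌊30.34/10⌋ = 3 → D.
Square: lon ⌊7.43/2⌋ = 3; lat ⌊0.34/1⌋ = 0.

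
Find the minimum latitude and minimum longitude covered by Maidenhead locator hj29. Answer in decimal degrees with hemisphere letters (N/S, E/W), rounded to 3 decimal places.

9.000° N, 36.000° W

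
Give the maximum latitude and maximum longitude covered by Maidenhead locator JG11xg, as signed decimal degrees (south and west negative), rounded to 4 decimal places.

-28.7083, 4.0000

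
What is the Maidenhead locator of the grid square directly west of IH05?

HH95

Longitude square 0; −1 → -1, wraps to 9, carry into field.
Longitude field I = 8; −1 → 7 = H.
The latitude characters are unchanged.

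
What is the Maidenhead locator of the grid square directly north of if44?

Latitude square 4; +1 → 5.
The longitude characters are unchanged.

IF45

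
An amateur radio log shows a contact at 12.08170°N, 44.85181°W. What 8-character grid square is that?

GK72nb79

Shift to the Maidenhead origin (180°W, 90°S): lon 135.14819, lat 102.08170.
Field: 135.14819/20 → 6 → G, 102.08170/10 → 10 → K; chars GK.
Square: 15.14819/2 → 7, 2.08170/1 → 2; chars 72.
Subsquare: 1.14819/0.0833333 → 13 → n, 0.08170/0.0416667 → 1 → b; chars nb.
Extended square: 0.06486/0.00833333 → 7, 0.04003/0.00416667 → 9; chars 79.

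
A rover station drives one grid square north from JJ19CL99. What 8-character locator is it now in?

Latitude extended square 9; +1 → 10, wraps to 0, carry into subsquare.
Latitude subsquare l = 11; +1 → 12 = m.
The longitude characters are unchanged.

JJ19cm90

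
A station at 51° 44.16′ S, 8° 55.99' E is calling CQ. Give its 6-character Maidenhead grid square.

JD48lg

Shift to the Maidenhead origin (180°W, 90°S): lon 188.9332, lat 38.2640.
Field: 188.9332/20 → 9 → J, 38.2640/10 → 3 → D; chars JD.
Square: 8.9332/2 → 4, 8.2640/1 → 8; chars 48.
Subsquare: 0.9332/0.0833333 → 11 → l, 0.2640/0.0416667 → 6 → g; chars lg.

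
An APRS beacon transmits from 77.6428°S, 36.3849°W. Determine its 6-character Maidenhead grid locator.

HB12ti

Add 180° to longitude and 90° to latitude: 143.6151, 12.3572.
Field (20°×10°, letters A–R): 143.6151/20 → 7 → H, 12.3572/10 → 1 → B; chars HB.
Square (2°×1°, digits 0–9): 3.6151/2 → 1, 2.3572/1 → 2; chars 12.
Subsquare (5′×2.5′, letters a–x): 1.6151/0.0833333 → 19 → t, 0.3572/0.0416667 → 8 → i; chars ti.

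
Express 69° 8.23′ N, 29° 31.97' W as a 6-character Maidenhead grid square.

Shift to the Maidenhead origin (180°W, 90°S): lon 150.4672, lat 159.1372.
Field (20°×10°, letters A–R): lon ⌊150.4672/20⌋ = 7 → H; lat ⌊159.1372/10⌋ = 15 → P.
Square (2°×1°, digits 0–9): lon ⌊10.4672/2⌋ = 5; lat ⌊9.1372/1⌋ = 9.
Subsquare (5′×2.5′, letters a–x): lon ⌊0.4672/0.0833333⌋ = 5 → f; lat ⌊0.1372/0.0416667⌋ = 3 → d.

HP59fd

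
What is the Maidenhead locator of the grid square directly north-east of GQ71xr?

Longitude subsquare x = 23; +1 → 24, wraps to 0 = a, carry into square.
Longitude square 7; +1 → 8.
Latitude subsquare r = 17; +1 → 18 = s.

GQ81as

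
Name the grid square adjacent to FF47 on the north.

FF48

Latitude square 7; +1 → 8.
The longitude characters are unchanged.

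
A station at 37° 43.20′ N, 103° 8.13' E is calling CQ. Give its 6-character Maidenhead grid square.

OM17nr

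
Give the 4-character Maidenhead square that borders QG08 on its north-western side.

PG99

Longitude square 0; −1 → -1, wraps to 9, carry into field.
Longitude field Q = 16; −1 → 15 = P.
Latitude square 8; +1 → 9.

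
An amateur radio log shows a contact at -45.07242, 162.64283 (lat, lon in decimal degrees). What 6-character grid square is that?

Offset from 180°W / 90°S: lon 342.6428°, lat 44.9276°.
Field (20°×10°, letters A–R): lon ⌊342.6428/20⌋ = 17 → R; lat ⌊44.9276/10⌋ = 4 → E.
Square (2°×1°, digits 0–9): lon ⌊2.6428/2⌋ = 1; lat ⌊4.9276/1⌋ = 4.
Subsquare (5′×2.5′, letters a–x): lon ⌊0.6428/0.0833333⌋ = 7 → h; lat ⌊0.9276/0.0416667⌋ = 22 → w.

RE14hw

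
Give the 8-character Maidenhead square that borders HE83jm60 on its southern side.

HE83jl69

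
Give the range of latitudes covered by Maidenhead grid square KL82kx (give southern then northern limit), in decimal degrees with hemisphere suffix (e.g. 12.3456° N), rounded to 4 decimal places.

22.9583° N, 23.0000° N

Field K=10, L=11: +10·20° lon, +11·10° lat → SW at lon 20°, lat 20°.
Square 8, 2: +8·2° lon, +2·1° lat → SW at lon 36°, lat 22°.
Subsquare k=10, x=23: +10·0.0833333° lon, +23·0.0416667° lat → SW at lon 36.8333°, lat 22.9583°.
Cell spans 0.0833333° lon × 0.0416667° lat.
south 22.9583° N, north 23.0000° N.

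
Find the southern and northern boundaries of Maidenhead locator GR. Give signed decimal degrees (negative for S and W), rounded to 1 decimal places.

80.0, 90.0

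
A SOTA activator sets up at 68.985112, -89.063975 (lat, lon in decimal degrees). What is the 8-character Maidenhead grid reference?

EP58lx26

Shift to the Maidenhead origin (180°W, 90°S): lon 90.93603, lat 158.98511.
Field: lon ⌊90.93603/20⌋ = 4 → E; lat ⌊158.98511/10⌋ = 15 → P.
Square: lon ⌊10.93603/2⌋ = 5; lat ⌊8.98511/1⌋ = 8.
Subsquare: lon ⌊0.93603/0.0833333⌋ = 11 → l; lat ⌊0.98511/0.0416667⌋ = 23 → x.
Extended square: lon ⌊0.01936/0.00833333⌋ = 2; lat ⌊0.02678/0.00416667⌋ = 6.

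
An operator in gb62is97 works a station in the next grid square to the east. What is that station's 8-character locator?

GB62js07

Longitude extended square 9; +1 → 10, wraps to 0, carry into subsquare.
Longitude subsquare i = 8; +1 → 9 = j.
The latitude characters are unchanged.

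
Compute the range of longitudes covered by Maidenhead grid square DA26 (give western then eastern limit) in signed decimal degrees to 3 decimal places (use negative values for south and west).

-116.000, -114.000

Field D=3, A=0: +3·20° lon, +0·10° lat → SW at lon -120°, lat -90°.
Square 2, 6: +2·2° lon, +6·1° lat → SW at lon -116°, lat -84°.
Cell spans 2° lon × 1° lat.
west -116.000, east -114.000.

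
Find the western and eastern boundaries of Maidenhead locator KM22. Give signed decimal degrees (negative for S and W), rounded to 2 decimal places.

Field K=10, M=12: +10·20° lon, +12·10° lat → SW at lon 20°, lat 30°.
Square 2, 2: +2·2° lon, +2·1° lat → SW at lon 24°, lat 32°.
Cell spans 2° lon × 1° lat.
west 24.00, east 26.00.

24.00, 26.00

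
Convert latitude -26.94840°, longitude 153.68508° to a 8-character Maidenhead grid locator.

QG63ub22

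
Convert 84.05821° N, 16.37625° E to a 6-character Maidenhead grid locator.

JR84eb

Shift to the Maidenhead origin (180°W, 90°S): lon 196.3762, lat 174.0582.
Field: 196.3762/20 → 9 → J, 174.0582/10 → 17 → R; chars JR.
Square: 16.3762/2 → 8, 4.0582/1 → 4; chars 84.
Subsquare: 0.3762/0.0833333 → 4 → e, 0.0582/0.0416667 → 1 → b; chars eb.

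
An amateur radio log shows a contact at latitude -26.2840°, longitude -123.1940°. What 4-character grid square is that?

CG83

Add 180° to longitude and 90° to latitude: 56.81, 63.72.
Field: 56.81/20 → 2 → C, 63.72/10 → 6 → G; chars CG.
Square: 16.81/2 → 8, 3.72/1 → 3; chars 83.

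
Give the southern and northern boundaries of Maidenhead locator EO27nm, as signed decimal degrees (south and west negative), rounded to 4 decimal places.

57.5000, 57.5417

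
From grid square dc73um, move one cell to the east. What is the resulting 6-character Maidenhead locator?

DC73vm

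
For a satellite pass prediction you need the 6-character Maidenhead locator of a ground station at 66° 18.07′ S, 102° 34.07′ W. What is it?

DC83rq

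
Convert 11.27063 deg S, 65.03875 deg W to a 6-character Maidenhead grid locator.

Offset from 180°W / 90°S: lon 114.9613°, lat 78.7294°.
Field: lon ⌊114.9613/20⌋ = 5 → F; lat ⌊78.7294/10⌋ = 7 → H.
Square: lon ⌊14.9613/2⌋ = 7; lat ⌊8.7294/1⌋ = 8.
Subsquare: lon ⌊0.9613/0.0833333⌋ = 11 → l; lat ⌊0.7294/0.0416667⌋ = 17 → r.

FH78lr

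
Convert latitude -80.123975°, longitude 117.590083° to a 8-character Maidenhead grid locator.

Offset from 180°W / 90°S: lon 297.59008°, lat 9.87602°.
Field (20°×10°, letters A–R): 297.59008/20 → 14 → O, 9.87602/10 → 0 → A; chars OA.
Square (2°×1°, digits 0–9): 17.59008/2 → 8, 9.87602/1 → 9; chars 89.
Subsquare (5′×2.5′, letters a–x): 1.59008/0.0833333 → 19 → t, 0.87602/0.0416667 → 21 → v; chars tv.
Extended square (30″×15″, digits 0–9): 0.00675/0.00833333 → 0, 0.00102/0.00416667 → 0; chars 00.

OA89tv00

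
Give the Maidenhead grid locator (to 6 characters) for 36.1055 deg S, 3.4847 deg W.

Offset from 180°W / 90°S: lon 176.5153°, lat 53.8945°.
Field: lon ⌊176.5153/20⌋ = 8 → I; lat ⌊53.8945/10⌋ = 5 → F.
Square: lon ⌊16.5153/2⌋ = 8; lat ⌊3.8945/1⌋ = 3.
Subsquare: lon ⌊0.5153/0.0833333⌋ = 6 → g; lat ⌊0.8945/0.0416667⌋ = 21 → v.

IF83gv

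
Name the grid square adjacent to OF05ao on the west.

Longitude subsquare a = 0; −1 → -1, wraps to 23 = x, carry into square.
Longitude square 0; −1 → -1, wraps to 9, carry into field.
Longitude field O = 14; −1 → 13 = N.
The latitude characters are unchanged.

NF95xo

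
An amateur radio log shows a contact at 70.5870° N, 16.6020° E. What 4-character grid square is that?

JQ80

Add 180° to longitude and 90° to latitude: 196.60, 160.59.
Field: lon ⌊196.60/20⌋ = 9 → J; lat ⌊160.59/10⌋ = 16 → Q.
Square: lon ⌊16.60/2⌋ = 8; lat ⌊0.59/1⌋ = 0.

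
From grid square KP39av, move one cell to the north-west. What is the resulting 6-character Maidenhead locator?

KP29xw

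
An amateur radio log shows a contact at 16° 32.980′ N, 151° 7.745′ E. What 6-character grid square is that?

Shift to the Maidenhead origin (180°W, 90°S): lon 331.1291, lat 106.5497.
Field: lon ⌊331.1291/20⌋ = 16 → Q; lat ⌊106.5497/10⌋ = 10 → K.
Square: lon ⌊11.1291/2⌋ = 5; lat ⌊6.5497/1⌋ = 6.
Subsquare: lon ⌊1.1291/0.0833333⌋ = 13 → n; lat ⌊0.5497/0.0416667⌋ = 13 → n.

QK56nn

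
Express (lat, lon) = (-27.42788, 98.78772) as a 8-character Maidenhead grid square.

Offset from 180°W / 90°S: lon 278.78772°, lat 62.57212°.
Field: 278.78772/20 → 13 → N, 62.57212/10 → 6 → G; chars NG.
Square: 18.78772/2 → 9, 2.57212/1 → 2; chars 92.
Subsquare: 0.78772/0.0833333 → 9 → j, 0.57212/0.0416667 → 13 → n; chars jn.
Extended square: 0.03772/0.00833333 → 4, 0.03045/0.00416667 → 7; chars 47.

NG92jn47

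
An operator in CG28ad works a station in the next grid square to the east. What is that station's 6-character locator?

CG28bd

Longitude subsquare a = 0; +1 → 1 = b.
The latitude characters are unchanged.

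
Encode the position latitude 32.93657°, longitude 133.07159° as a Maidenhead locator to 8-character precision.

PM62mw84

Add 180° to longitude and 90° to latitude: 313.07159, 122.93657.
Field: lon ⌊313.07159/20⌋ = 15 → P; lat ⌊122.93657/10⌋ = 12 → M.
Square: lon ⌊13.07159/2⌋ = 6; lat ⌊2.93657/1⌋ = 2.
Subsquare: lon ⌊1.07159/0.0833333⌋ = 12 → m; lat ⌊0.93657/0.0416667⌋ = 22 → w.
Extended square: lon ⌊0.07159/0.00833333⌋ = 8; lat ⌊0.01990/0.00416667⌋ = 4.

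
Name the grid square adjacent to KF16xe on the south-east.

KF26ad

Longitude subsquare x = 23; +1 → 24, wraps to 0 = a, carry into square.
Longitude square 1; +1 → 2.
Latitude subsquare e = 4; −1 → 3 = d.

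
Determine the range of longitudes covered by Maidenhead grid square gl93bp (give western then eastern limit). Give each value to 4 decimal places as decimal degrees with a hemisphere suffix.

41.9167° W, 41.8333° W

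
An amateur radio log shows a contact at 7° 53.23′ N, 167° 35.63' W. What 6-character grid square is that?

AJ67ev

Shift to the Maidenhead origin (180°W, 90°S): lon 12.4062, lat 97.8872.
Field (20°×10°, letters A–R): lon ⌊12.4062/20⌋ = 0 → A; lat ⌊97.8872/10⌋ = 9 → J.
Square (2°×1°, digits 0–9): lon ⌊12.4062/2⌋ = 6; lat ⌊7.8872/1⌋ = 7.
Subsquare (5′×2.5′, letters a–x): lon ⌊0.4062/0.0833333⌋ = 4 → e; lat ⌊0.8872/0.0416667⌋ = 21 → v.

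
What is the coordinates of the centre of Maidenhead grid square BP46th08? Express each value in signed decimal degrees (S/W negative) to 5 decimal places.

Field B=1, P=15: +1·20° lon, +15·10° lat → SW at lon -160°, lat 60°.
Square 4, 6: +4·2° lon, +6·1° lat → SW at lon -152°, lat 66°.
Subsquare t=19, h=7: +19·0.0833333° lon, +7·0.0416667° lat → SW at lon -150.417°, lat 66.2917°.
Extended square 0, 8: +0·0.00833333° lon, +8·0.00416667° lat → SW at lon -150.417°, lat 66.325°.
Cell spans 0.00833333° lon × 0.00416667° lat. Centre is SW corner plus half of each.
latitude 66.32708, longitude -150.41250.

66.32708, -150.41250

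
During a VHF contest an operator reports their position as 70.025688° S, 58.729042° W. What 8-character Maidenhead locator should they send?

GB09px23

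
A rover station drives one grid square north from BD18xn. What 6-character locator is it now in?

BD18xo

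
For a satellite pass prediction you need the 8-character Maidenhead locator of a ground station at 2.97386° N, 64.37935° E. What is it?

MJ22ex53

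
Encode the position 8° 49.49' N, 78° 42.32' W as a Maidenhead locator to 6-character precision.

Add 180° to longitude and 90° to latitude: 101.2947, 98.8248.
Field: lon ⌊101.2947/20⌋ = 5 → F; lat ⌊98.8248/10⌋ = 9 → J.
Square: lon ⌊1.2947/2⌋ = 0; lat ⌊8.8248/1⌋ = 8.
Subsquare: lon ⌊1.2947/0.0833333⌋ = 15 → p; lat ⌊0.8248/0.0416667⌋ = 19 → t.

FJ08pt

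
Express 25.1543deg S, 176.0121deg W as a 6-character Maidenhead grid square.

Add 180° to longitude and 90° to latitude: 3.9879, 64.8457.
Field: 3.9879/20 → 0 → A, 64.8457/10 → 6 → G; chars AG.
Square: 3.9879/2 → 1, 4.8457/1 → 4; chars 14.
Subsquare: 1.9879/0.0833333 → 23 → x, 0.8457/0.0416667 → 20 → u; chars xu.

AG14xu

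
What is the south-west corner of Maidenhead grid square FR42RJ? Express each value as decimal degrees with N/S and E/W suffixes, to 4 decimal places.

82.3750° N, 70.5833° W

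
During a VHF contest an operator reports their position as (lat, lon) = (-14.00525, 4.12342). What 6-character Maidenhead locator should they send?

JH25bx

Add 180° to longitude and 90° to latitude: 184.1234, 75.9947.
Field: 184.1234/20 → 9 → J, 75.9947/10 → 7 → H; chars JH.
Square: 4.1234/2 → 2, 5.9947/1 → 5; chars 25.
Subsquare: 0.1234/0.0833333 → 1 → b, 0.9947/0.0416667 → 23 → x; chars bx.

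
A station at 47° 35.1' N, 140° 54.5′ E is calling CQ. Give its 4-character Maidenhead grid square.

Shift to the Maidenhead origin (180°W, 90°S): lon 320.91, lat 137.59.
Field (20°×10°, letters A–R): 320.91/20 → 16 → Q, 137.59/10 → 13 → N; chars QN.
Square (2°×1°, digits 0–9): 0.91/2 → 0, 7.59/1 → 7; chars 07.

QN07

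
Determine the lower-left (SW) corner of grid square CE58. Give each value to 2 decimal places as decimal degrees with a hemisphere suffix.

42.00° S, 130.00° W

Field C=2, E=4: +2·20° lon, +4·10° lat → SW at lon -140°, lat -50°.
Square 5, 8: +5·2° lon, +8·1° lat → SW at lon -130°, lat -42°.
latitude 42.00° S, longitude 130.00° W.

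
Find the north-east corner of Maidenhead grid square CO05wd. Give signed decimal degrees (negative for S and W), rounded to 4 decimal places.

55.1667, -138.0833

Field C=2, O=14: +2·20° lon, +14·10° lat → SW at lon -140°, lat 50°.
Square 0, 5: +0·2° lon, +5·1° lat → SW at lon -140°, lat 55°.
Subsquare w=22, d=3: +22·0.0833333° lon, +3·0.0416667° lat → SW at lon -138.167°, lat 55.125°.
Cell spans 0.0833333° lon × 0.0416667° lat. NE corner is SW corner plus one full cell.
latitude 55.1667, longitude -138.0833.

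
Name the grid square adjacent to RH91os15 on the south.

RH91os14

Latitude extended square 5; −1 → 4.
The longitude characters are unchanged.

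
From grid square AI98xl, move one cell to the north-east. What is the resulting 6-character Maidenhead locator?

BI08am

Longitude subsquare x = 23; +1 → 24, wraps to 0 = a, carry into square.
Longitude square 9; +1 → 10, wraps to 0, carry into field.
Longitude field A = 0; +1 → 1 = B.
Latitude subsquare l = 11; +1 → 12 = m.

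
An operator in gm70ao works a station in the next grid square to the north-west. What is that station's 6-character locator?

GM60xp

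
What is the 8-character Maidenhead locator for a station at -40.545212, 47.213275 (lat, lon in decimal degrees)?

LE39ok59

Add 180° to longitude and 90° to latitude: 227.21328, 49.45479.
Field: 227.21328/20 → 11 → L, 49.45479/10 → 4 → E; chars LE.
Square: 7.21328/2 → 3, 9.45479/1 → 9; chars 39.
Subsquare: 1.21328/0.0833333 → 14 → o, 0.45479/0.0416667 → 10 → k; chars ok.
Extended square: 0.04661/0.00833333 → 5, 0.03812/0.00416667 → 9; chars 59.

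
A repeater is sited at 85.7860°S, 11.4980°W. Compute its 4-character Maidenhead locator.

IA44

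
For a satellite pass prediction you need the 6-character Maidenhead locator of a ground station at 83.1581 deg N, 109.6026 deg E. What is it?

Add 180° to longitude and 90° to latitude: 289.6026, 173.1581.
Field: lon ⌊289.6026/20⌋ = 14 → O; lat ⌊173.1581/10⌋ = 17 → R.
Square: lon ⌊9.6026/2⌋ = 4; lat ⌊3.1581/1⌋ = 3.
Subsquare: lon ⌊1.6026/0.0833333⌋ = 19 → t; lat ⌊0.1581/0.0416667⌋ = 3 → d.

OR43td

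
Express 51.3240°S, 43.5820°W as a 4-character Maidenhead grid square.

GD88

Shift to the Maidenhead origin (180°W, 90°S): lon 136.42, lat 38.68.
Field: lon ⌊136.42/20⌋ = 6 → G; lat ⌊38.68/10⌋ = 3 → D.
Square: lon ⌊16.42/2⌋ = 8; lat ⌊8.68/1⌋ = 8.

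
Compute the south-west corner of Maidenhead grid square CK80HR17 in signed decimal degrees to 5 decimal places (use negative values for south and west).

10.73750, -123.40833

Field C=2, K=10: +2·20° lon, +10·10° lat → SW at lon -140°, lat 10°.
Square 8, 0: +8·2° lon, +0·1° lat → SW at lon -124°, lat 10°.
Subsquare h=7, r=17: +7·0.0833333° lon, +17·0.0416667° lat → SW at lon -123.417°, lat 10.7083°.
Extended square 1, 7: +1·0.00833333° lon, +7·0.00416667° lat → SW at lon -123.408°, lat 10.7375°.
latitude 10.73750, longitude -123.40833.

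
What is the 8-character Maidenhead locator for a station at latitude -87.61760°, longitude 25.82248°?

KA22vj81

Offset from 180°W / 90°S: lon 205.82248°, lat 2.38240°.
Field: 205.82248/20 → 10 → K, 2.38240/10 → 0 → A; chars KA.
Square: 5.82248/2 → 2, 2.38240/1 → 2; chars 22.
Subsquare: 1.82248/0.0833333 → 21 → v, 0.38240/0.0416667 → 9 → j; chars vj.
Extended square: 0.07248/0.00833333 → 8, 0.00740/0.00416667 → 1; chars 81.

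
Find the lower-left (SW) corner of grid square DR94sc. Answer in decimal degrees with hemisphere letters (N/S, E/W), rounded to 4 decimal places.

84.0833° N, 100.5000° W

Field D=3, R=17: +3·20° lon, +17·10° lat → SW at lon -120°, lat 80°.
Square 9, 4: +9·2° lon, +4·1° lat → SW at lon -102°, lat 84°.
Subsquare s=18, c=2: +18·0.0833333° lon, +2·0.0416667° lat → SW at lon -100.5°, lat 84.0833°.
latitude 84.0833° N, longitude 100.5000° W.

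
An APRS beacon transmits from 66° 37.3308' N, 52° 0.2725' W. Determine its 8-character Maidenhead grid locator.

GP36xo99

Shift to the Maidenhead origin (180°W, 90°S): lon 127.99546, lat 156.62218.
Field (20°×10°, letters A–R): 127.99546/20 → 6 → G, 156.62218/10 → 15 → P; chars GP.
Square (2°×1°, digits 0–9): 7.99546/2 → 3, 6.62218/1 → 6; chars 36.
Subsquare (5′×2.5′, letters a–x): 1.99546/0.0833333 → 23 → x, 0.62218/0.0416667 → 14 → o; chars xo.
Extended square (30″×15″, digits 0–9): 0.07879/0.00833333 → 9, 0.03885/0.00416667 → 9; chars 99.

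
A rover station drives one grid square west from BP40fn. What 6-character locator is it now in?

BP40en

Longitude subsquare f = 5; −1 → 4 = e.
The latitude characters are unchanged.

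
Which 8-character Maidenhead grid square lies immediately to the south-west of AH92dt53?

AH92dt42

Longitude extended square 5; −1 → 4.
Latitude extended square 3; −1 → 2.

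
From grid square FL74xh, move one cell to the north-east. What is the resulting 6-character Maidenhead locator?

FL84ai

Longitude subsquare x = 23; +1 → 24, wraps to 0 = a, carry into square.
Longitude square 7; +1 → 8.
Latitude subsquare h = 7; +1 → 8 = i.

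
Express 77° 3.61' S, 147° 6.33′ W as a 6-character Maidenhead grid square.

BB62kw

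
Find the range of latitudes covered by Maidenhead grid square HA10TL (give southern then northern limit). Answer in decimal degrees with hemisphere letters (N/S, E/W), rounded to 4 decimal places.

Field H=7, A=0: +7·20° lon, +0·10° lat → SW at lon -40°, lat -90°.
Square 1, 0: +1·2° lon, +0·1° lat → SW at lon -38°, lat -90°.
Subsquare t=19, l=11: +19·0.0833333° lon, +11·0.0416667° lat → SW at lon -36.4167°, lat -89.5417°.
Cell spans 0.0833333° lon × 0.0416667° lat.
south 89.5417° S, north 89.5000° S.

89.5417° S, 89.5000° S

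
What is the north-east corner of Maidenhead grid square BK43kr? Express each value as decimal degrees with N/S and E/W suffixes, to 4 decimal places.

Field B=1, K=10: +1·20° lon, +10·10° lat → SW at lon -160°, lat 10°.
Square 4, 3: +4·2° lon, +3·1° lat → SW at lon -152°, lat 13°.
Subsquare k=10, r=17: +10·0.0833333° lon, +17·0.0416667° lat → SW at lon -151.167°, lat 13.7083°.
Cell spans 0.0833333° lon × 0.0416667° lat. NE corner is SW corner plus one full cell.
latitude 13.7500° N, longitude 151.0833° W.

13.7500° N, 151.0833° W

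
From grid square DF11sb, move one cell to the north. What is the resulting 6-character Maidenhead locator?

DF11sc

Latitude subsquare b = 1; +1 → 2 = c.
The longitude characters are unchanged.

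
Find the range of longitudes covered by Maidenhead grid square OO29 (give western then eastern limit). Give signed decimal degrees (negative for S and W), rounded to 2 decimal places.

104.00, 106.00

Field O=14, O=14: +14·20° lon, +14·10° lat → SW at lon 100°, lat 50°.
Square 2, 9: +2·2° lon, +9·1° lat → SW at lon 104°, lat 59°.
Cell spans 2° lon × 1° lat.
west 104.00, east 106.00.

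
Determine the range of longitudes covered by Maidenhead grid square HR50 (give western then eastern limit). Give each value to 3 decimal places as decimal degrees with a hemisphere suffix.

30.000° W, 28.000° W

Field H=7, R=17: +7·20° lon, +17·10° lat → SW at lon -40°, lat 80°.
Square 5, 0: +5·2° lon, +0·1° lat → SW at lon -30°, lat 80°.
Cell spans 2° lon × 1° lat.
west 30.000° W, east 28.000° W.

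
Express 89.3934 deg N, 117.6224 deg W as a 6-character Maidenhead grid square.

Offset from 180°W / 90°S: lon 62.3776°, lat 179.3934°.
Field (20°×10°, letters A–R): 62.3776/20 → 3 → D, 179.3934/10 → 17 → R; chars DR.
Square (2°×1°, digits 0–9): 2.3776/2 → 1, 9.3934/1 → 9; chars 19.
Subsquare (5′×2.5′, letters a–x): 0.3776/0.0833333 → 4 → e, 0.3934/0.0416667 → 9 → j; chars ej.

DR19ej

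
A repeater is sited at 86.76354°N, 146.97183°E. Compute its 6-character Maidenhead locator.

QR36ls

Add 180° to longitude and 90° to latitude: 326.9718, 176.7635.
Field: lon ⌊326.9718/20⌋ = 16 → Q; lat ⌊176.7635/10⌋ = 17 → R.
Square: lon ⌊6.9718/2⌋ = 3; lat ⌊6.7635/1⌋ = 6.
Subsquare: lon ⌊0.9718/0.0833333⌋ = 11 → l; lat ⌊0.7635/0.0416667⌋ = 18 → s.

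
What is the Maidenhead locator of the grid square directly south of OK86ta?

Latitude subsquare a = 0; −1 → -1, wraps to 23 = x, carry into square.
Latitude square 6; −1 → 5.
The longitude characters are unchanged.

OK85tx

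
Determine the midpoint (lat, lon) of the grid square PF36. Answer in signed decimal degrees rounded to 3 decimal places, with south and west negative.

Field P=15, F=5: +15·20° lon, +5·10° lat → SW at lon 120°, lat -40°.
Square 3, 6: +3·2° lon, +6·1° lat → SW at lon 126°, lat -34°.
Cell spans 2° lon × 1° lat. Centre is SW corner plus half of each.
latitude -33.500, longitude 127.000.

-33.500, 127.000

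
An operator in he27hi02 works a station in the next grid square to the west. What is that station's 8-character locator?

HE27gi92

Longitude extended square 0; −1 → -1, wraps to 9, carry into subsquare.
Longitude subsquare h = 7; −1 → 6 = g.
The latitude characters are unchanged.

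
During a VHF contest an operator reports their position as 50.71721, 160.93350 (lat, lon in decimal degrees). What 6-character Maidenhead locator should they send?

Shift to the Maidenhead origin (180°W, 90°S): lon 340.9335, lat 140.7172.
Field: lon ⌊340.9335/20⌋ = 17 → R; lat ⌊140.7172/10⌋ = 14 → O.
Square: lon ⌊0.9335/2⌋ = 0; lat ⌊0.7172/1⌋ = 0.
Subsquare: lon ⌊0.9335/0.0833333⌋ = 11 → l; lat ⌊0.7172/0.0416667⌋ = 17 → r.

RO00lr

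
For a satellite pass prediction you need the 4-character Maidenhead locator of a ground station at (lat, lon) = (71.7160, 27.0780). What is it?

Shift to the Maidenhead origin (180°W, 90°S): lon 207.08, lat 161.72.
Field (20°×10°, letters A–R): 207.08/20 → 10 → K, 161.72/10 → 16 → Q; chars KQ.
Square (2°×1°, digits 0–9): 7.08/2 → 3, 1.72/1 → 1; chars 31.

KQ31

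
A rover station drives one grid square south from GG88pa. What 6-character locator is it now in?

Latitude subsquare a = 0; −1 → -1, wraps to 23 = x, carry into square.
Latitude square 8; −1 → 7.
The longitude characters are unchanged.

GG87px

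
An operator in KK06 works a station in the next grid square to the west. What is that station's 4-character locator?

JK96

Longitude square 0; −1 → -1, wraps to 9, carry into field.
Longitude field K = 10; −1 → 9 = J.
The latitude characters are unchanged.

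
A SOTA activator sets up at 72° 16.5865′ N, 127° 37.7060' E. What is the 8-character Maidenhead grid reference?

PQ32tg56

Add 180° to longitude and 90° to latitude: 307.62843, 162.27644.
Field: lon ⌊307.62843/20⌋ = 15 → P; lat ⌊162.27644/10⌋ = 16 → Q.
Square: lon ⌊7.62843/2⌋ = 3; lat ⌊2.27644/1⌋ = 2.
Subsquare: lon ⌊1.62843/0.0833333⌋ = 19 → t; lat ⌊0.27644/0.0416667⌋ = 6 → g.
Extended square: lon ⌊0.04510/0.00833333⌋ = 5; lat ⌊0.02644/0.00416667⌋ = 6.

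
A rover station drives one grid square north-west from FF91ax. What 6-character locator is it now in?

FF82xa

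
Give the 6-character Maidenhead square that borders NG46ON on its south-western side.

Longitude subsquare o = 14; −1 → 13 = n.
Latitude subsquare n = 13; −1 → 12 = m.

NG46nm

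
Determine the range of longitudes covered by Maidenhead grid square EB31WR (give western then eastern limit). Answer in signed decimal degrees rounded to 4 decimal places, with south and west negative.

Field E=4, B=1: +4·20° lon, +1·10° lat → SW at lon -100°, lat -80°.
Square 3, 1: +3·2° lon, +1·1° lat → SW at lon -94°, lat -79°.
Subsquare w=22, r=17: +22·0.0833333° lon, +17·0.0416667° lat → SW at lon -92.1667°, lat -78.2917°.
Cell spans 0.0833333° lon × 0.0416667° lat.
west -92.1667, east -92.0833.

-92.1667, -92.0833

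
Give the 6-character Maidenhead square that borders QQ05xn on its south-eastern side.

QQ15am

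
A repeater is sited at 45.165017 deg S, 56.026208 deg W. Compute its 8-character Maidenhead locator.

GE14xu60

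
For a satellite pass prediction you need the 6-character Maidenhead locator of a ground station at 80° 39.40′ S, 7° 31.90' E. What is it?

JA39si

Offset from 180°W / 90°S: lon 187.5317°, lat 9.3433°.
Field: 187.5317/20 → 9 → J, 9.3433/10 → 0 → A; chars JA.
Square: 7.5317/2 → 3, 9.3433/1 → 9; chars 39.
Subsquare: 1.5317/0.0833333 → 18 → s, 0.3433/0.0416667 → 8 → i; chars si.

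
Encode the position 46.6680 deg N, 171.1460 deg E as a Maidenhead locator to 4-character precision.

RN56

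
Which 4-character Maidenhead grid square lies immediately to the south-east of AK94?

BK03

Longitude square 9; +1 → 10, wraps to 0, carry into field.
Longitude field A = 0; +1 → 1 = B.
Latitude square 4; −1 → 3.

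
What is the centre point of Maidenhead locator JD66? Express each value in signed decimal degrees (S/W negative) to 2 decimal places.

-53.50, 13.00

Field J=9, D=3: +9·20° lon, +3·10° lat → SW at lon 0°, lat -60°.
Square 6, 6: +6·2° lon, +6·1° lat → SW at lon 12°, lat -54°.
Cell spans 2° lon × 1° lat. Centre is SW corner plus half of each.
latitude -53.50, longitude 13.00.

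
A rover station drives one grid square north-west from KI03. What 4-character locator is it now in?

Longitude square 0; −1 → -1, wraps to 9, carry into field.
Longitude field K = 10; −1 → 9 = J.
Latitude square 3; +1 → 4.

JI94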